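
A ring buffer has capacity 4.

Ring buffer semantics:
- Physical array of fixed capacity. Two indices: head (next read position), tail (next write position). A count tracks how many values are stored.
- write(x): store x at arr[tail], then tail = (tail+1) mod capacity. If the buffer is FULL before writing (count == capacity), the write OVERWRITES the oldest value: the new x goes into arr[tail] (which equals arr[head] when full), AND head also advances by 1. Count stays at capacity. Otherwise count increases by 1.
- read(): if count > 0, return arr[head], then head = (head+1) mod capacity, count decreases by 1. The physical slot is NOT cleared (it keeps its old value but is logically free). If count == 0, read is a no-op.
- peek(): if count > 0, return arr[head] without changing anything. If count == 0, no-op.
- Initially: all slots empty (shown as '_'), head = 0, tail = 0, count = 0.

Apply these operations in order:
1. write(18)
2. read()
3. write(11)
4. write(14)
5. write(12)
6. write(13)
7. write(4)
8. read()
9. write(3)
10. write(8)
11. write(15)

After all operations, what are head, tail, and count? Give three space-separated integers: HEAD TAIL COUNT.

After op 1 (write(18)): arr=[18 _ _ _] head=0 tail=1 count=1
After op 2 (read()): arr=[18 _ _ _] head=1 tail=1 count=0
After op 3 (write(11)): arr=[18 11 _ _] head=1 tail=2 count=1
After op 4 (write(14)): arr=[18 11 14 _] head=1 tail=3 count=2
After op 5 (write(12)): arr=[18 11 14 12] head=1 tail=0 count=3
After op 6 (write(13)): arr=[13 11 14 12] head=1 tail=1 count=4
After op 7 (write(4)): arr=[13 4 14 12] head=2 tail=2 count=4
After op 8 (read()): arr=[13 4 14 12] head=3 tail=2 count=3
After op 9 (write(3)): arr=[13 4 3 12] head=3 tail=3 count=4
After op 10 (write(8)): arr=[13 4 3 8] head=0 tail=0 count=4
After op 11 (write(15)): arr=[15 4 3 8] head=1 tail=1 count=4

Answer: 1 1 4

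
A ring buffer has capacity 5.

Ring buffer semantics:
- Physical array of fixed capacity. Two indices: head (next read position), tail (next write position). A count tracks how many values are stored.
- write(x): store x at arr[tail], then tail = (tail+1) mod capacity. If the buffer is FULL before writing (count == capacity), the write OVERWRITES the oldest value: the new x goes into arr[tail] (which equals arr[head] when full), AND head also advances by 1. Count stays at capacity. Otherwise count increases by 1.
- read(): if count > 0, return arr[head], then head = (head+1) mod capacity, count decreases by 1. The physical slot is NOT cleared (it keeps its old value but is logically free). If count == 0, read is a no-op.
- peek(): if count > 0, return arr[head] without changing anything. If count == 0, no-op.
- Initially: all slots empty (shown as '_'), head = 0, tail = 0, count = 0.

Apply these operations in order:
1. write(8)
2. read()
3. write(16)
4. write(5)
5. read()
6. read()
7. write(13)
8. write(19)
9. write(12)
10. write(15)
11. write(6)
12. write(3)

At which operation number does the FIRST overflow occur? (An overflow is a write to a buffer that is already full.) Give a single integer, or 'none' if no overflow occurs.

After op 1 (write(8)): arr=[8 _ _ _ _] head=0 tail=1 count=1
After op 2 (read()): arr=[8 _ _ _ _] head=1 tail=1 count=0
After op 3 (write(16)): arr=[8 16 _ _ _] head=1 tail=2 count=1
After op 4 (write(5)): arr=[8 16 5 _ _] head=1 tail=3 count=2
After op 5 (read()): arr=[8 16 5 _ _] head=2 tail=3 count=1
After op 6 (read()): arr=[8 16 5 _ _] head=3 tail=3 count=0
After op 7 (write(13)): arr=[8 16 5 13 _] head=3 tail=4 count=1
After op 8 (write(19)): arr=[8 16 5 13 19] head=3 tail=0 count=2
After op 9 (write(12)): arr=[12 16 5 13 19] head=3 tail=1 count=3
After op 10 (write(15)): arr=[12 15 5 13 19] head=3 tail=2 count=4
After op 11 (write(6)): arr=[12 15 6 13 19] head=3 tail=3 count=5
After op 12 (write(3)): arr=[12 15 6 3 19] head=4 tail=4 count=5

Answer: 12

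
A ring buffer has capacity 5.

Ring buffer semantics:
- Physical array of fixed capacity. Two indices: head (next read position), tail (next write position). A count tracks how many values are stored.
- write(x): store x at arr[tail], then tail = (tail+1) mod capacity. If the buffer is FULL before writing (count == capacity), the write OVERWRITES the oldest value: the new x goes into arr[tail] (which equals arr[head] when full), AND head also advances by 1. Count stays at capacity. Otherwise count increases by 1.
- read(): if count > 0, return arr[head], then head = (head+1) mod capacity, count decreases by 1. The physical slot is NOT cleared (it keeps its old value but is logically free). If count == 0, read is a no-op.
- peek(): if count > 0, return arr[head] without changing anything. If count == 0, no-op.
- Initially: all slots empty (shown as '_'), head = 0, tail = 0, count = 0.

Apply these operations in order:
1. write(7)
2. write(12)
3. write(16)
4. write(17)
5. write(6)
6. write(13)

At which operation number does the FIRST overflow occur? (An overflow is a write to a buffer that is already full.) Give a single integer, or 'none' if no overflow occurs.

After op 1 (write(7)): arr=[7 _ _ _ _] head=0 tail=1 count=1
After op 2 (write(12)): arr=[7 12 _ _ _] head=0 tail=2 count=2
After op 3 (write(16)): arr=[7 12 16 _ _] head=0 tail=3 count=3
After op 4 (write(17)): arr=[7 12 16 17 _] head=0 tail=4 count=4
After op 5 (write(6)): arr=[7 12 16 17 6] head=0 tail=0 count=5
After op 6 (write(13)): arr=[13 12 16 17 6] head=1 tail=1 count=5

Answer: 6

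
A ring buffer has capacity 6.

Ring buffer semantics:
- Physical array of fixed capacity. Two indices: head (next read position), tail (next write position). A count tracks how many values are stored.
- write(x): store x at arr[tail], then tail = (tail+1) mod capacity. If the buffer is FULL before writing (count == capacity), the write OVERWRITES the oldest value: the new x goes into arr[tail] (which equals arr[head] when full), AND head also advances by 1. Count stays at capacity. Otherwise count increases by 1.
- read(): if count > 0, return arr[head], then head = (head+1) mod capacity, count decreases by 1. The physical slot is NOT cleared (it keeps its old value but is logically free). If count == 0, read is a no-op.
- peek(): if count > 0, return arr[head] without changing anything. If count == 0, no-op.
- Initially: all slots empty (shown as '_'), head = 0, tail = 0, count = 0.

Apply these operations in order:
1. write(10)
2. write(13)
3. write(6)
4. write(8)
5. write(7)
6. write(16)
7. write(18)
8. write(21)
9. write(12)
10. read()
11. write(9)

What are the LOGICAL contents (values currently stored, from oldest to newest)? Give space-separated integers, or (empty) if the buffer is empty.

After op 1 (write(10)): arr=[10 _ _ _ _ _] head=0 tail=1 count=1
After op 2 (write(13)): arr=[10 13 _ _ _ _] head=0 tail=2 count=2
After op 3 (write(6)): arr=[10 13 6 _ _ _] head=0 tail=3 count=3
After op 4 (write(8)): arr=[10 13 6 8 _ _] head=0 tail=4 count=4
After op 5 (write(7)): arr=[10 13 6 8 7 _] head=0 tail=5 count=5
After op 6 (write(16)): arr=[10 13 6 8 7 16] head=0 tail=0 count=6
After op 7 (write(18)): arr=[18 13 6 8 7 16] head=1 tail=1 count=6
After op 8 (write(21)): arr=[18 21 6 8 7 16] head=2 tail=2 count=6
After op 9 (write(12)): arr=[18 21 12 8 7 16] head=3 tail=3 count=6
After op 10 (read()): arr=[18 21 12 8 7 16] head=4 tail=3 count=5
After op 11 (write(9)): arr=[18 21 12 9 7 16] head=4 tail=4 count=6

Answer: 7 16 18 21 12 9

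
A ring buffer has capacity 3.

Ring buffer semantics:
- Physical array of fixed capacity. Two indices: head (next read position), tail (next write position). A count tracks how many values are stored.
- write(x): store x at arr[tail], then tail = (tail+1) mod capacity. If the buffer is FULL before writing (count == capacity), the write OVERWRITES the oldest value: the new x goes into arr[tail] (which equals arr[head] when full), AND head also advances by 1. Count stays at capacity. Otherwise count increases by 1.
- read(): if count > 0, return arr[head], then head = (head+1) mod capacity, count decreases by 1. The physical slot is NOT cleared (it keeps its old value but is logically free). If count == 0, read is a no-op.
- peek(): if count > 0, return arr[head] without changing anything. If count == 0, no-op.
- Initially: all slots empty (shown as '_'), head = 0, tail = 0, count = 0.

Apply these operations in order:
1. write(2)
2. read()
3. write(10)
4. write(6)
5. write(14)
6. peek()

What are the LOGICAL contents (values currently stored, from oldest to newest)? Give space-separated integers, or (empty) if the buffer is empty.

After op 1 (write(2)): arr=[2 _ _] head=0 tail=1 count=1
After op 2 (read()): arr=[2 _ _] head=1 tail=1 count=0
After op 3 (write(10)): arr=[2 10 _] head=1 tail=2 count=1
After op 4 (write(6)): arr=[2 10 6] head=1 tail=0 count=2
After op 5 (write(14)): arr=[14 10 6] head=1 tail=1 count=3
After op 6 (peek()): arr=[14 10 6] head=1 tail=1 count=3

Answer: 10 6 14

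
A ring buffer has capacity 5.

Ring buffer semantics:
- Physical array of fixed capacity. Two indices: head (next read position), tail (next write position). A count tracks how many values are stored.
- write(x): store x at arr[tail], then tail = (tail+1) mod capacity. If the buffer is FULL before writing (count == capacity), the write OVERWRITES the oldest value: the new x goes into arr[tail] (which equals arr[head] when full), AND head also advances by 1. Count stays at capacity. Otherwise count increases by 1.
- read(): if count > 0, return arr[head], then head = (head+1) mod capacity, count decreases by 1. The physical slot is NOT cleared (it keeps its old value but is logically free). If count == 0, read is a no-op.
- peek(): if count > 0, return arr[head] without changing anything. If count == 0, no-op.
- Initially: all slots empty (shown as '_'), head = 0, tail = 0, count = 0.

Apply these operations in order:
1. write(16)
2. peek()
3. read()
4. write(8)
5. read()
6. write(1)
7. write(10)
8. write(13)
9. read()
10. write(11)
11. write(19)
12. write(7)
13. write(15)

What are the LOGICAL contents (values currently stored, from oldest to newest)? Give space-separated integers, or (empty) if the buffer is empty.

After op 1 (write(16)): arr=[16 _ _ _ _] head=0 tail=1 count=1
After op 2 (peek()): arr=[16 _ _ _ _] head=0 tail=1 count=1
After op 3 (read()): arr=[16 _ _ _ _] head=1 tail=1 count=0
After op 4 (write(8)): arr=[16 8 _ _ _] head=1 tail=2 count=1
After op 5 (read()): arr=[16 8 _ _ _] head=2 tail=2 count=0
After op 6 (write(1)): arr=[16 8 1 _ _] head=2 tail=3 count=1
After op 7 (write(10)): arr=[16 8 1 10 _] head=2 tail=4 count=2
After op 8 (write(13)): arr=[16 8 1 10 13] head=2 tail=0 count=3
After op 9 (read()): arr=[16 8 1 10 13] head=3 tail=0 count=2
After op 10 (write(11)): arr=[11 8 1 10 13] head=3 tail=1 count=3
After op 11 (write(19)): arr=[11 19 1 10 13] head=3 tail=2 count=4
After op 12 (write(7)): arr=[11 19 7 10 13] head=3 tail=3 count=5
After op 13 (write(15)): arr=[11 19 7 15 13] head=4 tail=4 count=5

Answer: 13 11 19 7 15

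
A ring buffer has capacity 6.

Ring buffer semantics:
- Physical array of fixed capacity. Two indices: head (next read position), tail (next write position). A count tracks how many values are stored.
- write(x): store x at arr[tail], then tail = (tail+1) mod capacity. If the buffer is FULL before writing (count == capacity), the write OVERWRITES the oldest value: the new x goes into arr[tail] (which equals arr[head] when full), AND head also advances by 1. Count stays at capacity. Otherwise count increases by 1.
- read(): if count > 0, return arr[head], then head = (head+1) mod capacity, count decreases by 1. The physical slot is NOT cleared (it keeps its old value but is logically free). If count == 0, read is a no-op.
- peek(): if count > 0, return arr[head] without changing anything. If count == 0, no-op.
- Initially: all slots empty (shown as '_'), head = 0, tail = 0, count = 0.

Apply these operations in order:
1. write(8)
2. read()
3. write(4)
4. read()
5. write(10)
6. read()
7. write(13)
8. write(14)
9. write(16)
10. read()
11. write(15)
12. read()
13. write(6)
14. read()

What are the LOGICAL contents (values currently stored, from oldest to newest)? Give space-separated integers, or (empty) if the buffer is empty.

After op 1 (write(8)): arr=[8 _ _ _ _ _] head=0 tail=1 count=1
After op 2 (read()): arr=[8 _ _ _ _ _] head=1 tail=1 count=0
After op 3 (write(4)): arr=[8 4 _ _ _ _] head=1 tail=2 count=1
After op 4 (read()): arr=[8 4 _ _ _ _] head=2 tail=2 count=0
After op 5 (write(10)): arr=[8 4 10 _ _ _] head=2 tail=3 count=1
After op 6 (read()): arr=[8 4 10 _ _ _] head=3 tail=3 count=0
After op 7 (write(13)): arr=[8 4 10 13 _ _] head=3 tail=4 count=1
After op 8 (write(14)): arr=[8 4 10 13 14 _] head=3 tail=5 count=2
After op 9 (write(16)): arr=[8 4 10 13 14 16] head=3 tail=0 count=3
After op 10 (read()): arr=[8 4 10 13 14 16] head=4 tail=0 count=2
After op 11 (write(15)): arr=[15 4 10 13 14 16] head=4 tail=1 count=3
After op 12 (read()): arr=[15 4 10 13 14 16] head=5 tail=1 count=2
After op 13 (write(6)): arr=[15 6 10 13 14 16] head=5 tail=2 count=3
After op 14 (read()): arr=[15 6 10 13 14 16] head=0 tail=2 count=2

Answer: 15 6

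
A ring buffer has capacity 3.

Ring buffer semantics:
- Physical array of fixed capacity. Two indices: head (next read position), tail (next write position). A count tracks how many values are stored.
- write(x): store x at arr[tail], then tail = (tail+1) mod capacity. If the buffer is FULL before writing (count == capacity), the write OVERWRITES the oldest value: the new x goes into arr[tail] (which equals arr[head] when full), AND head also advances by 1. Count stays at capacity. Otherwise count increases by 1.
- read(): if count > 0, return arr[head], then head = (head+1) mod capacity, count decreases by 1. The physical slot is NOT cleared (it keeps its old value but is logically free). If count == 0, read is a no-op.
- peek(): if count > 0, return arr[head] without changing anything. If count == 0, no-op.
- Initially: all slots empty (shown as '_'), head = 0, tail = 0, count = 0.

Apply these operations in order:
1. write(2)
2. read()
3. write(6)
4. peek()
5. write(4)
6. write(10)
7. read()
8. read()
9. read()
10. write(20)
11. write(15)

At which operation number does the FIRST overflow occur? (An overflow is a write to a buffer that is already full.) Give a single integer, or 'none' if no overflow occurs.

Answer: none

Derivation:
After op 1 (write(2)): arr=[2 _ _] head=0 tail=1 count=1
After op 2 (read()): arr=[2 _ _] head=1 tail=1 count=0
After op 3 (write(6)): arr=[2 6 _] head=1 tail=2 count=1
After op 4 (peek()): arr=[2 6 _] head=1 tail=2 count=1
After op 5 (write(4)): arr=[2 6 4] head=1 tail=0 count=2
After op 6 (write(10)): arr=[10 6 4] head=1 tail=1 count=3
After op 7 (read()): arr=[10 6 4] head=2 tail=1 count=2
After op 8 (read()): arr=[10 6 4] head=0 tail=1 count=1
After op 9 (read()): arr=[10 6 4] head=1 tail=1 count=0
After op 10 (write(20)): arr=[10 20 4] head=1 tail=2 count=1
After op 11 (write(15)): arr=[10 20 15] head=1 tail=0 count=2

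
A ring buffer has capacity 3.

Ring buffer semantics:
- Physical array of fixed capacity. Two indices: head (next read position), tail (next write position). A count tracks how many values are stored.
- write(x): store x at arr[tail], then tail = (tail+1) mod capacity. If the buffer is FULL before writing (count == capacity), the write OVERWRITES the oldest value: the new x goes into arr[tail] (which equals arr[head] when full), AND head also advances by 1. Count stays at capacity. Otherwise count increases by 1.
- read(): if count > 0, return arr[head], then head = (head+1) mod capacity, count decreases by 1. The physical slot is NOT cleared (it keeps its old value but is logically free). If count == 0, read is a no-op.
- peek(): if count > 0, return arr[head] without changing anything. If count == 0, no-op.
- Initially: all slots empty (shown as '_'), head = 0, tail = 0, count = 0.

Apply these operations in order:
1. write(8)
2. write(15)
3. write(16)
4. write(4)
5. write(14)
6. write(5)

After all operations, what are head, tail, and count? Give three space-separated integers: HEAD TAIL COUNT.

Answer: 0 0 3

Derivation:
After op 1 (write(8)): arr=[8 _ _] head=0 tail=1 count=1
After op 2 (write(15)): arr=[8 15 _] head=0 tail=2 count=2
After op 3 (write(16)): arr=[8 15 16] head=0 tail=0 count=3
After op 4 (write(4)): arr=[4 15 16] head=1 tail=1 count=3
After op 5 (write(14)): arr=[4 14 16] head=2 tail=2 count=3
After op 6 (write(5)): arr=[4 14 5] head=0 tail=0 count=3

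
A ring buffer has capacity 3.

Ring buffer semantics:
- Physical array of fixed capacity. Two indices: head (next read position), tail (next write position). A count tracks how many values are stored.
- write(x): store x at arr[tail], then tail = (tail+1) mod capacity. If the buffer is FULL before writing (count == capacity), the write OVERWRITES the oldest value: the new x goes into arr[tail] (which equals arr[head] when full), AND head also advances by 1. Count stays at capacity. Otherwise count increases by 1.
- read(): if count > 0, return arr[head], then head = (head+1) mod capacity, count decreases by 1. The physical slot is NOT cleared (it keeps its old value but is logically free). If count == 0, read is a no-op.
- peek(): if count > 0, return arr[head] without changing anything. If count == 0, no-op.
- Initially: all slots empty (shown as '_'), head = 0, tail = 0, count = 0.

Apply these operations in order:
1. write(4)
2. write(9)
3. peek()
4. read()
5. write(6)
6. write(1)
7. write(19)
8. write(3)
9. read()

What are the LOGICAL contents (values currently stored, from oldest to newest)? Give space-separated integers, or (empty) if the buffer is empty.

After op 1 (write(4)): arr=[4 _ _] head=0 tail=1 count=1
After op 2 (write(9)): arr=[4 9 _] head=0 tail=2 count=2
After op 3 (peek()): arr=[4 9 _] head=0 tail=2 count=2
After op 4 (read()): arr=[4 9 _] head=1 tail=2 count=1
After op 5 (write(6)): arr=[4 9 6] head=1 tail=0 count=2
After op 6 (write(1)): arr=[1 9 6] head=1 tail=1 count=3
After op 7 (write(19)): arr=[1 19 6] head=2 tail=2 count=3
After op 8 (write(3)): arr=[1 19 3] head=0 tail=0 count=3
After op 9 (read()): arr=[1 19 3] head=1 tail=0 count=2

Answer: 19 3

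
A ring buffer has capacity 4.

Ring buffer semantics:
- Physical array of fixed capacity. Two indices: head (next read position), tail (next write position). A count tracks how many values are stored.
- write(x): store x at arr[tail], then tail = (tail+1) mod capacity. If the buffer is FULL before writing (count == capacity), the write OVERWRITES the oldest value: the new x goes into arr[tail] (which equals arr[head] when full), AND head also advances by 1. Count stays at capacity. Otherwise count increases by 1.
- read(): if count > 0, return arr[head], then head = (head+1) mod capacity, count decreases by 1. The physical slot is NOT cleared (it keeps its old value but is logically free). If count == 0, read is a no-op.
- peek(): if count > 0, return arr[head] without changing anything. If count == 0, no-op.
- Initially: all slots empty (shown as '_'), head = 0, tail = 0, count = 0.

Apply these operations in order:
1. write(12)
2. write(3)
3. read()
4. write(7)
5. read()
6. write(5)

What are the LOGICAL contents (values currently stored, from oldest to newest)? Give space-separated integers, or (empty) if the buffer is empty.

After op 1 (write(12)): arr=[12 _ _ _] head=0 tail=1 count=1
After op 2 (write(3)): arr=[12 3 _ _] head=0 tail=2 count=2
After op 3 (read()): arr=[12 3 _ _] head=1 tail=2 count=1
After op 4 (write(7)): arr=[12 3 7 _] head=1 tail=3 count=2
After op 5 (read()): arr=[12 3 7 _] head=2 tail=3 count=1
After op 6 (write(5)): arr=[12 3 7 5] head=2 tail=0 count=2

Answer: 7 5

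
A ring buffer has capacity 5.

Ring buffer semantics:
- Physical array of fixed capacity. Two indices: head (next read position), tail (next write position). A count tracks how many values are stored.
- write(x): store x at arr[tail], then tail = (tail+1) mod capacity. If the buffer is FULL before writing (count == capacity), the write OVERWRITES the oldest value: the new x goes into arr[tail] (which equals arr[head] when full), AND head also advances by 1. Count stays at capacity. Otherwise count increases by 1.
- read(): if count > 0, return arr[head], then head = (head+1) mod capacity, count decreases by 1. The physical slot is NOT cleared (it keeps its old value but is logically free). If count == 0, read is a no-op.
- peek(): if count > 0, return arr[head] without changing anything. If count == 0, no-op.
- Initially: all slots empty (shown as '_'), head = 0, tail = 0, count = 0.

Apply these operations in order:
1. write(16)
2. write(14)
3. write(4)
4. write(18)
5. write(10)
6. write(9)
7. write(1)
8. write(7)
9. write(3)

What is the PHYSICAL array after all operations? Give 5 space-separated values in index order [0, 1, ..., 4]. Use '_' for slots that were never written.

Answer: 9 1 7 3 10

Derivation:
After op 1 (write(16)): arr=[16 _ _ _ _] head=0 tail=1 count=1
After op 2 (write(14)): arr=[16 14 _ _ _] head=0 tail=2 count=2
After op 3 (write(4)): arr=[16 14 4 _ _] head=0 tail=3 count=3
After op 4 (write(18)): arr=[16 14 4 18 _] head=0 tail=4 count=4
After op 5 (write(10)): arr=[16 14 4 18 10] head=0 tail=0 count=5
After op 6 (write(9)): arr=[9 14 4 18 10] head=1 tail=1 count=5
After op 7 (write(1)): arr=[9 1 4 18 10] head=2 tail=2 count=5
After op 8 (write(7)): arr=[9 1 7 18 10] head=3 tail=3 count=5
After op 9 (write(3)): arr=[9 1 7 3 10] head=4 tail=4 count=5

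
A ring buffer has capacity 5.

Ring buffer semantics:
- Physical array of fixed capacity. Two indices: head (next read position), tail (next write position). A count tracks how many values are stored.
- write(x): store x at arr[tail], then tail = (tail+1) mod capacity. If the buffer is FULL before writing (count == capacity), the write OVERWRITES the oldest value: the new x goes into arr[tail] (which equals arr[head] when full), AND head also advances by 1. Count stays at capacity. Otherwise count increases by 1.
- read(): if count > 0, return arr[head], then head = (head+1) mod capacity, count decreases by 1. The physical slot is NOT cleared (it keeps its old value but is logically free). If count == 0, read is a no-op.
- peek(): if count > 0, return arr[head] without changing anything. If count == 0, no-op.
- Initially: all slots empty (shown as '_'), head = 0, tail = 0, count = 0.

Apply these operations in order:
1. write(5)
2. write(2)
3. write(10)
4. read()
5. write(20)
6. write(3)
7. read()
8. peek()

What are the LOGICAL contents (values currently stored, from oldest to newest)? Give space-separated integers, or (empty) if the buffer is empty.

After op 1 (write(5)): arr=[5 _ _ _ _] head=0 tail=1 count=1
After op 2 (write(2)): arr=[5 2 _ _ _] head=0 tail=2 count=2
After op 3 (write(10)): arr=[5 2 10 _ _] head=0 tail=3 count=3
After op 4 (read()): arr=[5 2 10 _ _] head=1 tail=3 count=2
After op 5 (write(20)): arr=[5 2 10 20 _] head=1 tail=4 count=3
After op 6 (write(3)): arr=[5 2 10 20 3] head=1 tail=0 count=4
After op 7 (read()): arr=[5 2 10 20 3] head=2 tail=0 count=3
After op 8 (peek()): arr=[5 2 10 20 3] head=2 tail=0 count=3

Answer: 10 20 3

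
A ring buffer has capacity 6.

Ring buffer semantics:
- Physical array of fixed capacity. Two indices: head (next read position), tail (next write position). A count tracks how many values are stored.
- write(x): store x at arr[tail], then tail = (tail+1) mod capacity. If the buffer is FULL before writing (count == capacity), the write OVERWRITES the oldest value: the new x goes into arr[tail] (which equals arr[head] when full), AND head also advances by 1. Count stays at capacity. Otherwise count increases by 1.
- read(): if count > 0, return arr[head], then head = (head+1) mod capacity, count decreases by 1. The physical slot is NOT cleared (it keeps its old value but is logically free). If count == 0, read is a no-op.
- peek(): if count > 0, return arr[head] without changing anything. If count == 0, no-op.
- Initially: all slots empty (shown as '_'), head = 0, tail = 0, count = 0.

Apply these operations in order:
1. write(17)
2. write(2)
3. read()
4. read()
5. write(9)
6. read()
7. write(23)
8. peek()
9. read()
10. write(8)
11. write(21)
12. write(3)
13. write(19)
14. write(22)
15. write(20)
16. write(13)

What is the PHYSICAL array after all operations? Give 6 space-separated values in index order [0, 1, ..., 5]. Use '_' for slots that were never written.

Answer: 3 19 22 20 13 21

Derivation:
After op 1 (write(17)): arr=[17 _ _ _ _ _] head=0 tail=1 count=1
After op 2 (write(2)): arr=[17 2 _ _ _ _] head=0 tail=2 count=2
After op 3 (read()): arr=[17 2 _ _ _ _] head=1 tail=2 count=1
After op 4 (read()): arr=[17 2 _ _ _ _] head=2 tail=2 count=0
After op 5 (write(9)): arr=[17 2 9 _ _ _] head=2 tail=3 count=1
After op 6 (read()): arr=[17 2 9 _ _ _] head=3 tail=3 count=0
After op 7 (write(23)): arr=[17 2 9 23 _ _] head=3 tail=4 count=1
After op 8 (peek()): arr=[17 2 9 23 _ _] head=3 tail=4 count=1
After op 9 (read()): arr=[17 2 9 23 _ _] head=4 tail=4 count=0
After op 10 (write(8)): arr=[17 2 9 23 8 _] head=4 tail=5 count=1
After op 11 (write(21)): arr=[17 2 9 23 8 21] head=4 tail=0 count=2
After op 12 (write(3)): arr=[3 2 9 23 8 21] head=4 tail=1 count=3
After op 13 (write(19)): arr=[3 19 9 23 8 21] head=4 tail=2 count=4
After op 14 (write(22)): arr=[3 19 22 23 8 21] head=4 tail=3 count=5
After op 15 (write(20)): arr=[3 19 22 20 8 21] head=4 tail=4 count=6
After op 16 (write(13)): arr=[3 19 22 20 13 21] head=5 tail=5 count=6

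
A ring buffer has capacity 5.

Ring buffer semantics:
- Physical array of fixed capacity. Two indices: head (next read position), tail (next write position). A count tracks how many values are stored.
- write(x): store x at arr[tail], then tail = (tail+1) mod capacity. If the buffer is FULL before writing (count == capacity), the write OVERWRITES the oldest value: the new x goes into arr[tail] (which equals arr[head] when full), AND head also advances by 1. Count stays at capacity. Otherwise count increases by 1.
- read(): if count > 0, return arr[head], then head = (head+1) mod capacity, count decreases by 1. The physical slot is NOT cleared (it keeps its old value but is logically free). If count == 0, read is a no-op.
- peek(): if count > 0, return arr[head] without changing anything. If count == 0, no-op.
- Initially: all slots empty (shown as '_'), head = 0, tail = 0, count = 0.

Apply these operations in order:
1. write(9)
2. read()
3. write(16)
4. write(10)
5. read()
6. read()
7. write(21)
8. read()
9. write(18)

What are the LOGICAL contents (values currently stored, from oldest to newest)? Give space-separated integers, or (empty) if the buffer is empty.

Answer: 18

Derivation:
After op 1 (write(9)): arr=[9 _ _ _ _] head=0 tail=1 count=1
After op 2 (read()): arr=[9 _ _ _ _] head=1 tail=1 count=0
After op 3 (write(16)): arr=[9 16 _ _ _] head=1 tail=2 count=1
After op 4 (write(10)): arr=[9 16 10 _ _] head=1 tail=3 count=2
After op 5 (read()): arr=[9 16 10 _ _] head=2 tail=3 count=1
After op 6 (read()): arr=[9 16 10 _ _] head=3 tail=3 count=0
After op 7 (write(21)): arr=[9 16 10 21 _] head=3 tail=4 count=1
After op 8 (read()): arr=[9 16 10 21 _] head=4 tail=4 count=0
After op 9 (write(18)): arr=[9 16 10 21 18] head=4 tail=0 count=1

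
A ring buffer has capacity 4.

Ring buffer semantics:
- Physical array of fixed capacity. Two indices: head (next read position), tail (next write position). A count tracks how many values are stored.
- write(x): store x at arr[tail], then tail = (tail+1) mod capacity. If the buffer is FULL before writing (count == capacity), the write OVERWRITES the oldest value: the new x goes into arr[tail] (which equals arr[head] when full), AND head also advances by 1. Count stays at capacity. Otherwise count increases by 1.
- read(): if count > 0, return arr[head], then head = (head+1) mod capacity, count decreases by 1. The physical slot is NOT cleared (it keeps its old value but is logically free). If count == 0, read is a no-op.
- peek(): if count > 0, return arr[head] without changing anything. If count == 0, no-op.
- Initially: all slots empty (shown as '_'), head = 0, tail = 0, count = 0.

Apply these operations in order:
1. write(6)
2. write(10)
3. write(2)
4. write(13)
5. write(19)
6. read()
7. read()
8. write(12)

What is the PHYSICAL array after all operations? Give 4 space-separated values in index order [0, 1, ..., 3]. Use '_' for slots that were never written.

Answer: 19 12 2 13

Derivation:
After op 1 (write(6)): arr=[6 _ _ _] head=0 tail=1 count=1
After op 2 (write(10)): arr=[6 10 _ _] head=0 tail=2 count=2
After op 3 (write(2)): arr=[6 10 2 _] head=0 tail=3 count=3
After op 4 (write(13)): arr=[6 10 2 13] head=0 tail=0 count=4
After op 5 (write(19)): arr=[19 10 2 13] head=1 tail=1 count=4
After op 6 (read()): arr=[19 10 2 13] head=2 tail=1 count=3
After op 7 (read()): arr=[19 10 2 13] head=3 tail=1 count=2
After op 8 (write(12)): arr=[19 12 2 13] head=3 tail=2 count=3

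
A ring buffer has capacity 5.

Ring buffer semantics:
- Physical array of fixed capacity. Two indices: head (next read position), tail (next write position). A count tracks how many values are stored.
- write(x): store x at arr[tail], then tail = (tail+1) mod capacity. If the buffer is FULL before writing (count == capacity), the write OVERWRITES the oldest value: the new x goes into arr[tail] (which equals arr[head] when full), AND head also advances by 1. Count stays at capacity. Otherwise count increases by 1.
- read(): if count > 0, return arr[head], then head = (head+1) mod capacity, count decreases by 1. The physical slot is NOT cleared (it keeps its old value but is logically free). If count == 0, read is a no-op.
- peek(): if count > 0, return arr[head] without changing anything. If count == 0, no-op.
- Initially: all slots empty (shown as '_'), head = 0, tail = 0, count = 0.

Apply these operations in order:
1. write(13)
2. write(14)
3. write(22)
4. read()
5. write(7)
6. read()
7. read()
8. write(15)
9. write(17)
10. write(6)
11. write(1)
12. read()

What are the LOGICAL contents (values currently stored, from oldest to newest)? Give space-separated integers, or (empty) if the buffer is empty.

After op 1 (write(13)): arr=[13 _ _ _ _] head=0 tail=1 count=1
After op 2 (write(14)): arr=[13 14 _ _ _] head=0 tail=2 count=2
After op 3 (write(22)): arr=[13 14 22 _ _] head=0 tail=3 count=3
After op 4 (read()): arr=[13 14 22 _ _] head=1 tail=3 count=2
After op 5 (write(7)): arr=[13 14 22 7 _] head=1 tail=4 count=3
After op 6 (read()): arr=[13 14 22 7 _] head=2 tail=4 count=2
After op 7 (read()): arr=[13 14 22 7 _] head=3 tail=4 count=1
After op 8 (write(15)): arr=[13 14 22 7 15] head=3 tail=0 count=2
After op 9 (write(17)): arr=[17 14 22 7 15] head=3 tail=1 count=3
After op 10 (write(6)): arr=[17 6 22 7 15] head=3 tail=2 count=4
After op 11 (write(1)): arr=[17 6 1 7 15] head=3 tail=3 count=5
After op 12 (read()): arr=[17 6 1 7 15] head=4 tail=3 count=4

Answer: 15 17 6 1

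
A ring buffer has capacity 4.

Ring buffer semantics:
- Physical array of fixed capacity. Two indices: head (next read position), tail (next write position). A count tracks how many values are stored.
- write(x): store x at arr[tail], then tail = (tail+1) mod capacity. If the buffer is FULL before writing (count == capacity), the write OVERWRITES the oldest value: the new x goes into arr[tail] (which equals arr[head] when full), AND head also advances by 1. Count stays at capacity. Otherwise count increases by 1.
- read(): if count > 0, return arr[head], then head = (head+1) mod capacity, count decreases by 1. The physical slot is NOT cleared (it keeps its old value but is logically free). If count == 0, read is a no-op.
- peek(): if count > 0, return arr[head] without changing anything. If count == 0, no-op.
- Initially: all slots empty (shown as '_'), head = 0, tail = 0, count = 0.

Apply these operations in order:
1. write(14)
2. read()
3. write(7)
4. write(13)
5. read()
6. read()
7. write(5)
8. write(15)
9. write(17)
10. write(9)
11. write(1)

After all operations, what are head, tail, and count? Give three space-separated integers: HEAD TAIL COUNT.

After op 1 (write(14)): arr=[14 _ _ _] head=0 tail=1 count=1
After op 2 (read()): arr=[14 _ _ _] head=1 tail=1 count=0
After op 3 (write(7)): arr=[14 7 _ _] head=1 tail=2 count=1
After op 4 (write(13)): arr=[14 7 13 _] head=1 tail=3 count=2
After op 5 (read()): arr=[14 7 13 _] head=2 tail=3 count=1
After op 6 (read()): arr=[14 7 13 _] head=3 tail=3 count=0
After op 7 (write(5)): arr=[14 7 13 5] head=3 tail=0 count=1
After op 8 (write(15)): arr=[15 7 13 5] head=3 tail=1 count=2
After op 9 (write(17)): arr=[15 17 13 5] head=3 tail=2 count=3
After op 10 (write(9)): arr=[15 17 9 5] head=3 tail=3 count=4
After op 11 (write(1)): arr=[15 17 9 1] head=0 tail=0 count=4

Answer: 0 0 4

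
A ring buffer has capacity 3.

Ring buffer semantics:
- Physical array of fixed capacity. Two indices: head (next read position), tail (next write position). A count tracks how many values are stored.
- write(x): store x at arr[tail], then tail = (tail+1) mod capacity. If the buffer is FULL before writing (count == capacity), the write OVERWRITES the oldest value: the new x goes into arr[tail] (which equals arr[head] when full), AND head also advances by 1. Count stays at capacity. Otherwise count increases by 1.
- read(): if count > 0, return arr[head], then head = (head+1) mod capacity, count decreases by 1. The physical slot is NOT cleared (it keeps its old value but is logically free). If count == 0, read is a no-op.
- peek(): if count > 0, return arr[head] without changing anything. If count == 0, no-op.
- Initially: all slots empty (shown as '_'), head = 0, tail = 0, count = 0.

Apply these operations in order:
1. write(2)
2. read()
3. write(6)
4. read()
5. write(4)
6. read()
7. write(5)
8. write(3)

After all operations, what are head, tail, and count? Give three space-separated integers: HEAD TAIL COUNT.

After op 1 (write(2)): arr=[2 _ _] head=0 tail=1 count=1
After op 2 (read()): arr=[2 _ _] head=1 tail=1 count=0
After op 3 (write(6)): arr=[2 6 _] head=1 tail=2 count=1
After op 4 (read()): arr=[2 6 _] head=2 tail=2 count=0
After op 5 (write(4)): arr=[2 6 4] head=2 tail=0 count=1
After op 6 (read()): arr=[2 6 4] head=0 tail=0 count=0
After op 7 (write(5)): arr=[5 6 4] head=0 tail=1 count=1
After op 8 (write(3)): arr=[5 3 4] head=0 tail=2 count=2

Answer: 0 2 2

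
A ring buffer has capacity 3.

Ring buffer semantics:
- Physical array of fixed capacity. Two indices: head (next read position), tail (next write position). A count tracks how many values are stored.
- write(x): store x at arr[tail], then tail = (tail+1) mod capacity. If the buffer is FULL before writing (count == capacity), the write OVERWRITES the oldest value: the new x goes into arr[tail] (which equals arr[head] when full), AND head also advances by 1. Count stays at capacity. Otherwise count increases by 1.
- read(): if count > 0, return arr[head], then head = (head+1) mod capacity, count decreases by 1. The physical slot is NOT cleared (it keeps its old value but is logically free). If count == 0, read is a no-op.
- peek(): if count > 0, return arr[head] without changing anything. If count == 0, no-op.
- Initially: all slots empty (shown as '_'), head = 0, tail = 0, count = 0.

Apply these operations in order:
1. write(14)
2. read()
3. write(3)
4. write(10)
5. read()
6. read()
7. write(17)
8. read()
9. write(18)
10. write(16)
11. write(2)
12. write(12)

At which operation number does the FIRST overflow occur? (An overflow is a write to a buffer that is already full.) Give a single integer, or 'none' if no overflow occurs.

Answer: 12

Derivation:
After op 1 (write(14)): arr=[14 _ _] head=0 tail=1 count=1
After op 2 (read()): arr=[14 _ _] head=1 tail=1 count=0
After op 3 (write(3)): arr=[14 3 _] head=1 tail=2 count=1
After op 4 (write(10)): arr=[14 3 10] head=1 tail=0 count=2
After op 5 (read()): arr=[14 3 10] head=2 tail=0 count=1
After op 6 (read()): arr=[14 3 10] head=0 tail=0 count=0
After op 7 (write(17)): arr=[17 3 10] head=0 tail=1 count=1
After op 8 (read()): arr=[17 3 10] head=1 tail=1 count=0
After op 9 (write(18)): arr=[17 18 10] head=1 tail=2 count=1
After op 10 (write(16)): arr=[17 18 16] head=1 tail=0 count=2
After op 11 (write(2)): arr=[2 18 16] head=1 tail=1 count=3
After op 12 (write(12)): arr=[2 12 16] head=2 tail=2 count=3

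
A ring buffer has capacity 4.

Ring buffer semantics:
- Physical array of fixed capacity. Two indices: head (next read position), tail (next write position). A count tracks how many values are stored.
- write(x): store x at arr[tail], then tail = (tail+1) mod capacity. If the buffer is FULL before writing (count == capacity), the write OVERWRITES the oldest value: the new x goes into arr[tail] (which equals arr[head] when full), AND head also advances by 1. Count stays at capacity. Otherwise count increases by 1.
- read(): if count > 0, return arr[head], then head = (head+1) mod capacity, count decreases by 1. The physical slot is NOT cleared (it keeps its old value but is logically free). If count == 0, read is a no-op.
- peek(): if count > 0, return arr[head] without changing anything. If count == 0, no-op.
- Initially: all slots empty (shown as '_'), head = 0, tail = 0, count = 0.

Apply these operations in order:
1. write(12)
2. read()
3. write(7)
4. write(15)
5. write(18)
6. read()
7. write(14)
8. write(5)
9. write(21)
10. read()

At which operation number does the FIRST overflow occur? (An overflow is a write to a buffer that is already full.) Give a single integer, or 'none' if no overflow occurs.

Answer: 9

Derivation:
After op 1 (write(12)): arr=[12 _ _ _] head=0 tail=1 count=1
After op 2 (read()): arr=[12 _ _ _] head=1 tail=1 count=0
After op 3 (write(7)): arr=[12 7 _ _] head=1 tail=2 count=1
After op 4 (write(15)): arr=[12 7 15 _] head=1 tail=3 count=2
After op 5 (write(18)): arr=[12 7 15 18] head=1 tail=0 count=3
After op 6 (read()): arr=[12 7 15 18] head=2 tail=0 count=2
After op 7 (write(14)): arr=[14 7 15 18] head=2 tail=1 count=3
After op 8 (write(5)): arr=[14 5 15 18] head=2 tail=2 count=4
After op 9 (write(21)): arr=[14 5 21 18] head=3 tail=3 count=4
After op 10 (read()): arr=[14 5 21 18] head=0 tail=3 count=3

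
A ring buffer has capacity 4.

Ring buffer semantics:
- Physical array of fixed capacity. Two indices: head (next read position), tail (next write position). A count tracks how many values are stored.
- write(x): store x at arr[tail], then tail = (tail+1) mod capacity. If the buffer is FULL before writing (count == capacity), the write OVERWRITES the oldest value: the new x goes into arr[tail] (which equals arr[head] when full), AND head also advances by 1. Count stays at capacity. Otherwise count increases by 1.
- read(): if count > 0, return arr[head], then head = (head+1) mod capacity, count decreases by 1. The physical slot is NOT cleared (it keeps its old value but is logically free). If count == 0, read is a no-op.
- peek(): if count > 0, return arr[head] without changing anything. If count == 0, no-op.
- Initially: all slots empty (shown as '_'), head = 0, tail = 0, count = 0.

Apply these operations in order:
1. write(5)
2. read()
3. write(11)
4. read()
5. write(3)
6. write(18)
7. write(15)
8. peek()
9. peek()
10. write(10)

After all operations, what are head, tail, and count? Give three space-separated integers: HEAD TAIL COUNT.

Answer: 2 2 4

Derivation:
After op 1 (write(5)): arr=[5 _ _ _] head=0 tail=1 count=1
After op 2 (read()): arr=[5 _ _ _] head=1 tail=1 count=0
After op 3 (write(11)): arr=[5 11 _ _] head=1 tail=2 count=1
After op 4 (read()): arr=[5 11 _ _] head=2 tail=2 count=0
After op 5 (write(3)): arr=[5 11 3 _] head=2 tail=3 count=1
After op 6 (write(18)): arr=[5 11 3 18] head=2 tail=0 count=2
After op 7 (write(15)): arr=[15 11 3 18] head=2 tail=1 count=3
After op 8 (peek()): arr=[15 11 3 18] head=2 tail=1 count=3
After op 9 (peek()): arr=[15 11 3 18] head=2 tail=1 count=3
After op 10 (write(10)): arr=[15 10 3 18] head=2 tail=2 count=4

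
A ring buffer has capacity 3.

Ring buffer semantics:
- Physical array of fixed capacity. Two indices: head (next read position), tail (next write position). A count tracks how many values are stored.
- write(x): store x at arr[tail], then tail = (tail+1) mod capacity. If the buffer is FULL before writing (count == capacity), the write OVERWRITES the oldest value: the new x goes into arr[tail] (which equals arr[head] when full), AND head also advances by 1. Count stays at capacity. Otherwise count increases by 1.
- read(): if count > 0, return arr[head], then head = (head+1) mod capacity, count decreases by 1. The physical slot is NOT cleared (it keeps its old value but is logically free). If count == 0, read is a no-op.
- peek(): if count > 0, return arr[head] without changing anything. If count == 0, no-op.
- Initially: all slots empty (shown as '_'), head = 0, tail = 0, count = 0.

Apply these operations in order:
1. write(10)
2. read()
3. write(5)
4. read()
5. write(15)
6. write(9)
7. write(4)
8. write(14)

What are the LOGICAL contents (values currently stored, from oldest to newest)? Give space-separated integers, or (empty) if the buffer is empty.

After op 1 (write(10)): arr=[10 _ _] head=0 tail=1 count=1
After op 2 (read()): arr=[10 _ _] head=1 tail=1 count=0
After op 3 (write(5)): arr=[10 5 _] head=1 tail=2 count=1
After op 4 (read()): arr=[10 5 _] head=2 tail=2 count=0
After op 5 (write(15)): arr=[10 5 15] head=2 tail=0 count=1
After op 6 (write(9)): arr=[9 5 15] head=2 tail=1 count=2
After op 7 (write(4)): arr=[9 4 15] head=2 tail=2 count=3
After op 8 (write(14)): arr=[9 4 14] head=0 tail=0 count=3

Answer: 9 4 14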